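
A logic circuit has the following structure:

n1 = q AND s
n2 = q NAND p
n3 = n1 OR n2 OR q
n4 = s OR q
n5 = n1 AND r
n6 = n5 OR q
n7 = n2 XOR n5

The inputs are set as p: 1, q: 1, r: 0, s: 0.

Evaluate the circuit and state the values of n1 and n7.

n1 = q AND s = 1 AND 0 = 0
n2 = q NAND p = 1 NAND 1 = 0
n5 = n1 AND r = 0 AND 0 = 0
n7 = n2 XOR n5 = 0 XOR 0 = 0

n1 = 0, n7 = 0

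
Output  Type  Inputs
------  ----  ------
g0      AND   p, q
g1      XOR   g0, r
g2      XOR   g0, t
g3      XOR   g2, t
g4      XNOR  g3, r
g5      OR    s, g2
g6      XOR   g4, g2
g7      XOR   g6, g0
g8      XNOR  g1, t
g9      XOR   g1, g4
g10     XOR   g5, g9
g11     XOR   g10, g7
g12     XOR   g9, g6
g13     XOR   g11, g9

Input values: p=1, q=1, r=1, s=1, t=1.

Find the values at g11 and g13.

g11 = 0; g13 = 1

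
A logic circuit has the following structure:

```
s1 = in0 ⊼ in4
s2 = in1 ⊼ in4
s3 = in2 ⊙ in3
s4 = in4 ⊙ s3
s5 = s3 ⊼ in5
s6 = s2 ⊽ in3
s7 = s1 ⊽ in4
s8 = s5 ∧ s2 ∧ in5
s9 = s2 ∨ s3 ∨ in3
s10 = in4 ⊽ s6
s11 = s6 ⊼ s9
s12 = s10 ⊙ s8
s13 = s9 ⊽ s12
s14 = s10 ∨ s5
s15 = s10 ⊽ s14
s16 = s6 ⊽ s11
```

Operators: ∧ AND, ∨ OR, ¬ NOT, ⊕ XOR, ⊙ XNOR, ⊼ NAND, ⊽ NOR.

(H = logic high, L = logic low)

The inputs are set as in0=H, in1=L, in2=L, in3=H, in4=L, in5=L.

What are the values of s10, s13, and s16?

s10 = H, s13 = L, s16 = L

s2 = in1 NAND in4 = L NAND L = H
s3 = in2 XNOR in3 = L XNOR H = L
s5 = s3 NAND in5 = L NAND L = H
s6 = s2 NOR in3 = H NOR H = L
s8 = s5 AND s2 AND in5 = H AND H AND L = L
s9 = s2 OR s3 OR in3 = H OR L OR H = H
s10 = in4 NOR s6 = L NOR L = H
s11 = s6 NAND s9 = L NAND H = H
s12 = s10 XNOR s8 = H XNOR L = L
s13 = s9 NOR s12 = H NOR L = L
s16 = s6 NOR s11 = L NOR H = L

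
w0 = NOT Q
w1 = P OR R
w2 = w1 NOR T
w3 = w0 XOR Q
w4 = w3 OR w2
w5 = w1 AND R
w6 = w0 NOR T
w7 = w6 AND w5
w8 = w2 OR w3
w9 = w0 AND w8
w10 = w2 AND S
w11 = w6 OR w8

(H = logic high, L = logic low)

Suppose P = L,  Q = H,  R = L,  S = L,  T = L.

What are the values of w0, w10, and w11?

w0 = L  w10 = L  w11 = H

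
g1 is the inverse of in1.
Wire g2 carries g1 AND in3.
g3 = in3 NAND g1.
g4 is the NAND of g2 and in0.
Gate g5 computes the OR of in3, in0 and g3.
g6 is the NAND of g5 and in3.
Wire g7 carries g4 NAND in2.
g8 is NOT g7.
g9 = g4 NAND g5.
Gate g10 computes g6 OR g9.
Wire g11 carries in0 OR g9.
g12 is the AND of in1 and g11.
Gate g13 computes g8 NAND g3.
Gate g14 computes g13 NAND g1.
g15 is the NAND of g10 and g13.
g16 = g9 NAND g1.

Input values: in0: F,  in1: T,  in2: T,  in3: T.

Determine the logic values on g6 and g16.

g6 = F; g16 = T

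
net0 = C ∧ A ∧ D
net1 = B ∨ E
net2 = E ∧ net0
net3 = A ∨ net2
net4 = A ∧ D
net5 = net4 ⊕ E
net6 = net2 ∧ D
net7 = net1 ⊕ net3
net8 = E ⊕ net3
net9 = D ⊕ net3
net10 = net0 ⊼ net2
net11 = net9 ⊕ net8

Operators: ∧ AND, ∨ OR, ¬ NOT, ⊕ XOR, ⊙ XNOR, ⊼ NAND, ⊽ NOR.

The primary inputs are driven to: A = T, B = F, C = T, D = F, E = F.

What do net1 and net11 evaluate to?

net0 = C AND A AND D = T AND T AND F = F
net1 = B OR E = F OR F = F
net2 = E AND net0 = F AND F = F
net3 = A OR net2 = T OR F = T
net8 = E XOR net3 = F XOR T = T
net9 = D XOR net3 = F XOR T = T
net11 = net9 XOR net8 = T XOR T = F

net1 = F, net11 = F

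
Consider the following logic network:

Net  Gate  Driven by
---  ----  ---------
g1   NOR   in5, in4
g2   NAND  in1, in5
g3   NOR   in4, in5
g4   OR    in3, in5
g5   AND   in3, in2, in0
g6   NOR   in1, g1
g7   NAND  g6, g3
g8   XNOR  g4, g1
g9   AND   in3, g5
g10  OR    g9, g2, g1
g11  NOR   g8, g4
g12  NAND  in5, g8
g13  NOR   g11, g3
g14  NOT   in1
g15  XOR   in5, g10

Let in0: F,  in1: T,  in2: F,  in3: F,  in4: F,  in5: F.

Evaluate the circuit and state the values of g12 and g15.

g1 = in5 NOR in4 = F NOR F = T
g2 = in1 NAND in5 = T NAND F = T
g4 = in3 OR in5 = F OR F = F
g5 = in3 AND in2 AND in0 = F AND F AND F = F
g8 = g4 XNOR g1 = F XNOR T = F
g9 = in3 AND g5 = F AND F = F
g10 = g9 OR g2 OR g1 = F OR T OR T = T
g12 = in5 NAND g8 = F NAND F = T
g15 = in5 XOR g10 = F XOR T = T

g12 = T, g15 = T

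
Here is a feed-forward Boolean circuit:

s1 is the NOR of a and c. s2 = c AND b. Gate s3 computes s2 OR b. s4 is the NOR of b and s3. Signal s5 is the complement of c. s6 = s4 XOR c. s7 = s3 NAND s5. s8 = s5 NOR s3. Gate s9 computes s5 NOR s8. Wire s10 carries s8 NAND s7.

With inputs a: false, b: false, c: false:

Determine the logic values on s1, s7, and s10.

s1 = true  s7 = true  s10 = true

s1 = a NOR c = false NOR false = true
s2 = c AND b = false AND false = false
s3 = s2 OR b = false OR false = false
s5 = NOT c = NOT false = true
s7 = s3 NAND s5 = false NAND true = true
s8 = s5 NOR s3 = true NOR false = false
s10 = s8 NAND s7 = false NAND true = true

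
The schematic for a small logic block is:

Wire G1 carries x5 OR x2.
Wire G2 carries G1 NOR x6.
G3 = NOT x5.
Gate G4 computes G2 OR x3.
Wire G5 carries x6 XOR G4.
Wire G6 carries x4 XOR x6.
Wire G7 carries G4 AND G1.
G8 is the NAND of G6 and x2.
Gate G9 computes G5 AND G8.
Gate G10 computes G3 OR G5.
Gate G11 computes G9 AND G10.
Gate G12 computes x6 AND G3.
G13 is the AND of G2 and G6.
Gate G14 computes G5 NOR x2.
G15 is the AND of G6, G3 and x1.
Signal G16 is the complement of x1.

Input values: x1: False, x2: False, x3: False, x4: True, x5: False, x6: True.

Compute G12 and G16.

G12 = True, G16 = True

G3 = NOT x5 = NOT False = True
G12 = x6 AND G3 = True AND True = True
G16 = NOT x1 = NOT False = True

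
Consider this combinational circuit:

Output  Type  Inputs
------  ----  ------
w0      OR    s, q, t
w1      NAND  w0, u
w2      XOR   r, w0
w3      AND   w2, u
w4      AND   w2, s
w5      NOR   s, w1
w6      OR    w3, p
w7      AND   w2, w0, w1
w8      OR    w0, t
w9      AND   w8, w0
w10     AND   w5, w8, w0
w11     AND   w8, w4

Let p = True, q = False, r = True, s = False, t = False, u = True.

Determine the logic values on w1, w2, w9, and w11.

w1 = True, w2 = True, w9 = False, w11 = False

w0 = s OR q OR t = False OR False OR False = False
w1 = w0 NAND u = False NAND True = True
w2 = r XOR w0 = True XOR False = True
w4 = w2 AND s = True AND False = False
w8 = w0 OR t = False OR False = False
w9 = w8 AND w0 = False AND False = False
w11 = w8 AND w4 = False AND False = False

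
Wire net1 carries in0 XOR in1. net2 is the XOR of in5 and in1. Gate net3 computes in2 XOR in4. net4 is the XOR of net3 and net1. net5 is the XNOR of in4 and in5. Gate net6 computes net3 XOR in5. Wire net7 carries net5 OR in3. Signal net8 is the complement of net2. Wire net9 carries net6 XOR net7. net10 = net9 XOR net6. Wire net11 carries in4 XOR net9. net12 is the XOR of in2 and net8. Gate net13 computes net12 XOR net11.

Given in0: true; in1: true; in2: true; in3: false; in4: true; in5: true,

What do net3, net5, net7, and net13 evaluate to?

net2 = in5 XOR in1 = true XOR true = false
net3 = in2 XOR in4 = true XOR true = false
net5 = in4 XNOR in5 = true XNOR true = true
net6 = net3 XOR in5 = false XOR true = true
net7 = net5 OR in3 = true OR false = true
net8 = NOT net2 = NOT false = true
net9 = net6 XOR net7 = true XOR true = false
net11 = in4 XOR net9 = true XOR false = true
net12 = in2 XOR net8 = true XOR true = false
net13 = net12 XOR net11 = false XOR true = true

net3 = false; net5 = true; net7 = true; net13 = true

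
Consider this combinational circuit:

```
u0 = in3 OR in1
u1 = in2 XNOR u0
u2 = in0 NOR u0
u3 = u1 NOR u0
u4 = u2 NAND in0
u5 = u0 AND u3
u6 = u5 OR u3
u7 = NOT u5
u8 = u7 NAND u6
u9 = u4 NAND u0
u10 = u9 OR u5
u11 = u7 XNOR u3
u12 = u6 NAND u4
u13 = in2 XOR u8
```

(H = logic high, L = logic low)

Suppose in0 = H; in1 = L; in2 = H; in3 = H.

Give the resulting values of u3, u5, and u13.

u3 = L; u5 = L; u13 = L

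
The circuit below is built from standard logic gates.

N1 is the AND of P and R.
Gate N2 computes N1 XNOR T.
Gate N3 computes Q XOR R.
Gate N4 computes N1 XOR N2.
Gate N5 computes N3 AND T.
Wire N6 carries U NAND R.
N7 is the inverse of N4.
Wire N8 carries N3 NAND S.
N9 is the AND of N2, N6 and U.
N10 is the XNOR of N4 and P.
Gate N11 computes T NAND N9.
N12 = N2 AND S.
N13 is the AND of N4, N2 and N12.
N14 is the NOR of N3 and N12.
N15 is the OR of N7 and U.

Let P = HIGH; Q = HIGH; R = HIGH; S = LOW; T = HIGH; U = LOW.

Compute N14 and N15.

N14 = HIGH, N15 = HIGH

N1 = P AND R = HIGH AND HIGH = HIGH
N2 = N1 XNOR T = HIGH XNOR HIGH = HIGH
N3 = Q XOR R = HIGH XOR HIGH = LOW
N4 = N1 XOR N2 = HIGH XOR HIGH = LOW
N7 = NOT N4 = NOT LOW = HIGH
N12 = N2 AND S = HIGH AND LOW = LOW
N14 = N3 NOR N12 = LOW NOR LOW = HIGH
N15 = N7 OR U = HIGH OR LOW = HIGH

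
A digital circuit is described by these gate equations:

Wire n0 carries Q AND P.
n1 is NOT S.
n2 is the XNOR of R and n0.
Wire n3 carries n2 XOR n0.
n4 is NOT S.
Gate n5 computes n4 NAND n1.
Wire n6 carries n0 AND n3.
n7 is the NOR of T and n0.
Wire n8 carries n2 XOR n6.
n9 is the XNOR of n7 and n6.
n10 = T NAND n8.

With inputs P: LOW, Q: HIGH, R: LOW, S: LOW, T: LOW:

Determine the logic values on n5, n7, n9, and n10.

n0 = Q AND P = HIGH AND LOW = LOW
n1 = NOT S = NOT LOW = HIGH
n2 = R XNOR n0 = LOW XNOR LOW = HIGH
n3 = n2 XOR n0 = HIGH XOR LOW = HIGH
n4 = NOT S = NOT LOW = HIGH
n5 = n4 NAND n1 = HIGH NAND HIGH = LOW
n6 = n0 AND n3 = LOW AND HIGH = LOW
n7 = T NOR n0 = LOW NOR LOW = HIGH
n8 = n2 XOR n6 = HIGH XOR LOW = HIGH
n9 = n7 XNOR n6 = HIGH XNOR LOW = LOW
n10 = T NAND n8 = LOW NAND HIGH = HIGH

n5 = LOW; n7 = HIGH; n9 = LOW; n10 = HIGH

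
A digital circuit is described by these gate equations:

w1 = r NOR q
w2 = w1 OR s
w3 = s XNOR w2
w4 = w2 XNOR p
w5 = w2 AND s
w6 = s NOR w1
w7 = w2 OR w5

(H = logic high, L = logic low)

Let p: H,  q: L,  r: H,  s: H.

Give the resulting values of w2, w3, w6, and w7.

w1 = r NOR q = H NOR L = L
w2 = w1 OR s = L OR H = H
w3 = s XNOR w2 = H XNOR H = H
w5 = w2 AND s = H AND H = H
w6 = s NOR w1 = H NOR L = L
w7 = w2 OR w5 = H OR H = H

w2 = H; w3 = H; w6 = L; w7 = H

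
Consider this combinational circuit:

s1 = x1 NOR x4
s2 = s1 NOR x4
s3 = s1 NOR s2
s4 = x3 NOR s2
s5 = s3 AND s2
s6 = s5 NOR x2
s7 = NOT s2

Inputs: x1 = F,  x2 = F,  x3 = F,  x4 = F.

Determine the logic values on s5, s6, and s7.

s1 = x1 NOR x4 = F NOR F = T
s2 = s1 NOR x4 = T NOR F = F
s3 = s1 NOR s2 = T NOR F = F
s5 = s3 AND s2 = F AND F = F
s6 = s5 NOR x2 = F NOR F = T
s7 = NOT s2 = NOT F = T

s5 = F; s6 = T; s7 = T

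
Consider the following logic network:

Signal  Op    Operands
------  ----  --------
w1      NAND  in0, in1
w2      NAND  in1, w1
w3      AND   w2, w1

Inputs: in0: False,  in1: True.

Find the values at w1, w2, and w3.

w1 = in0 NAND in1 = False NAND True = True
w2 = in1 NAND w1 = True NAND True = False
w3 = w2 AND w1 = False AND True = False

w1 = True, w2 = False, w3 = False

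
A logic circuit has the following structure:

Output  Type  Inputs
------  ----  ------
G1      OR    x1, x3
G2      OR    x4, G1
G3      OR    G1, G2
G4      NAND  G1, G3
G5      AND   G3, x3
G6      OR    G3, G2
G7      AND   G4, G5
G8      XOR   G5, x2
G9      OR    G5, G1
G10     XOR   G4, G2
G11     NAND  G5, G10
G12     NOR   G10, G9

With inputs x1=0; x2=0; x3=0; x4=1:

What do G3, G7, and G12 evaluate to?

G3 = 1, G7 = 0, G12 = 1

G1 = x1 OR x3 = 0 OR 0 = 0
G2 = x4 OR G1 = 1 OR 0 = 1
G3 = G1 OR G2 = 0 OR 1 = 1
G4 = G1 NAND G3 = 0 NAND 1 = 1
G5 = G3 AND x3 = 1 AND 0 = 0
G7 = G4 AND G5 = 1 AND 0 = 0
G9 = G5 OR G1 = 0 OR 0 = 0
G10 = G4 XOR G2 = 1 XOR 1 = 0
G12 = G10 NOR G9 = 0 NOR 0 = 1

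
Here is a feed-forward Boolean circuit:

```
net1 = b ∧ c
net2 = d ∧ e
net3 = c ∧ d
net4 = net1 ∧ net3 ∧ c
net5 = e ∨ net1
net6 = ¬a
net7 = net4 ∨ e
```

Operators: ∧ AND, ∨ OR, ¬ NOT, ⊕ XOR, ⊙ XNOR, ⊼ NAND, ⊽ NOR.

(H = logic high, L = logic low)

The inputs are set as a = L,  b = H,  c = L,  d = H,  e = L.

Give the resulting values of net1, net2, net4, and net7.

net1 = L  net2 = L  net4 = L  net7 = L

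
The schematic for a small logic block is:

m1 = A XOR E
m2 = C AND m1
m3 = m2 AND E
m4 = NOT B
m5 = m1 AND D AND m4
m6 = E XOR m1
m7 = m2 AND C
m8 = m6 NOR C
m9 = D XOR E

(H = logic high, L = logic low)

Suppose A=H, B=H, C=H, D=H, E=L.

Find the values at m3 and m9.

m1 = A XOR E = H XOR L = H
m2 = C AND m1 = H AND H = H
m3 = m2 AND E = H AND L = L
m9 = D XOR E = H XOR L = H

m3 = L  m9 = H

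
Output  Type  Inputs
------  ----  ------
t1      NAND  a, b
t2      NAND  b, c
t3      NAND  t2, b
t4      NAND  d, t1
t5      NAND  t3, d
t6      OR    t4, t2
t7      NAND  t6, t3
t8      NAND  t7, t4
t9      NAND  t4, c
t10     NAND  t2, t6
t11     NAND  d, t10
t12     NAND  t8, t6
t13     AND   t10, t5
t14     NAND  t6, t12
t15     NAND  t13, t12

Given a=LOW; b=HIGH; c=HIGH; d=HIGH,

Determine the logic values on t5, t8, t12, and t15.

t5 = LOW  t8 = HIGH  t12 = HIGH  t15 = HIGH

t1 = a NAND b = LOW NAND HIGH = HIGH
t2 = b NAND c = HIGH NAND HIGH = LOW
t3 = t2 NAND b = LOW NAND HIGH = HIGH
t4 = d NAND t1 = HIGH NAND HIGH = LOW
t5 = t3 NAND d = HIGH NAND HIGH = LOW
t6 = t4 OR t2 = LOW OR LOW = LOW
t7 = t6 NAND t3 = LOW NAND HIGH = HIGH
t8 = t7 NAND t4 = HIGH NAND LOW = HIGH
t10 = t2 NAND t6 = LOW NAND LOW = HIGH
t12 = t8 NAND t6 = HIGH NAND LOW = HIGH
t13 = t10 AND t5 = HIGH AND LOW = LOW
t15 = t13 NAND t12 = LOW NAND HIGH = HIGH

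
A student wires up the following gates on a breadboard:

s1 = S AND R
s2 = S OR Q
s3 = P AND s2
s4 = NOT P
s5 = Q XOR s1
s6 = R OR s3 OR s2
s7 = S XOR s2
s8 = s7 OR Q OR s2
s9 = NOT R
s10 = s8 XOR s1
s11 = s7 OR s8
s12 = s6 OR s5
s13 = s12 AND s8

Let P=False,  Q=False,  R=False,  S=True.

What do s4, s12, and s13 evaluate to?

s4 = True; s12 = True; s13 = True

s1 = S AND R = True AND False = False
s2 = S OR Q = True OR False = True
s3 = P AND s2 = False AND True = False
s4 = NOT P = NOT False = True
s5 = Q XOR s1 = False XOR False = False
s6 = R OR s3 OR s2 = False OR False OR True = True
s7 = S XOR s2 = True XOR True = False
s8 = s7 OR Q OR s2 = False OR False OR True = True
s12 = s6 OR s5 = True OR False = True
s13 = s12 AND s8 = True AND True = True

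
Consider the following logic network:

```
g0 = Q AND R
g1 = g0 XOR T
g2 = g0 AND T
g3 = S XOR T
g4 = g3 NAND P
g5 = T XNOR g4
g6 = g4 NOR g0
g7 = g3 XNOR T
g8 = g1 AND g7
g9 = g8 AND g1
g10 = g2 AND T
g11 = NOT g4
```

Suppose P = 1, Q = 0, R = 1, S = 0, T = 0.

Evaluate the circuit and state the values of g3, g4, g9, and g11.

g3 = 0  g4 = 1  g9 = 0  g11 = 0

g0 = Q AND R = 0 AND 1 = 0
g1 = g0 XOR T = 0 XOR 0 = 0
g3 = S XOR T = 0 XOR 0 = 0
g4 = g3 NAND P = 0 NAND 1 = 1
g7 = g3 XNOR T = 0 XNOR 0 = 1
g8 = g1 AND g7 = 0 AND 1 = 0
g9 = g8 AND g1 = 0 AND 0 = 0
g11 = NOT g4 = NOT 1 = 0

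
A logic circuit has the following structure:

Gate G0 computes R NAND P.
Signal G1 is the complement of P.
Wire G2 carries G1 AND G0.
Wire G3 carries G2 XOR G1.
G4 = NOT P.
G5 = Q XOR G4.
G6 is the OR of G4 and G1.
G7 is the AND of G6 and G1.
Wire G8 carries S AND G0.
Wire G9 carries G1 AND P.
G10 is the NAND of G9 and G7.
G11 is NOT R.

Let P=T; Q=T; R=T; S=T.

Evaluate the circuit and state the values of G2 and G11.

G2 = F, G11 = F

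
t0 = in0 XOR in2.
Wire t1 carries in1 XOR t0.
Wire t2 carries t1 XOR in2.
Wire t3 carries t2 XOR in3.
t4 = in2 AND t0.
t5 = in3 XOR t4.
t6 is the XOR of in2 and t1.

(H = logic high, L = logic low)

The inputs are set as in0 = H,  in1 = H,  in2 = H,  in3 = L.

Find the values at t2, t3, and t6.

t2 = L  t3 = L  t6 = L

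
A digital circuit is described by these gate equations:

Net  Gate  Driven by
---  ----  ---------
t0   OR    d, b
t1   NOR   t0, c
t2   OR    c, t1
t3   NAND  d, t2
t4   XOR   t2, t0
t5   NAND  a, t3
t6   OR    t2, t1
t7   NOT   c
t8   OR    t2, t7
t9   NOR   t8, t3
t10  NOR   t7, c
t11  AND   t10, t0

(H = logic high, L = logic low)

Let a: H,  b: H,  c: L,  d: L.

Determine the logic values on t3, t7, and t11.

t3 = H; t7 = H; t11 = L

t0 = d OR b = L OR H = H
t1 = t0 NOR c = H NOR L = L
t2 = c OR t1 = L OR L = L
t3 = d NAND t2 = L NAND L = H
t7 = NOT c = NOT L = H
t10 = t7 NOR c = H NOR L = L
t11 = t10 AND t0 = L AND H = L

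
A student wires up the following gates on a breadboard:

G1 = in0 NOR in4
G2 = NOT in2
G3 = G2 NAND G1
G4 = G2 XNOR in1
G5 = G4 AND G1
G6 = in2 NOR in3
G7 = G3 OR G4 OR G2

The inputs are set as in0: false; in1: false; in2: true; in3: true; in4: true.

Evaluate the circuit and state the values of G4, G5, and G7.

G4 = true, G5 = false, G7 = true

G1 = in0 NOR in4 = false NOR true = false
G2 = NOT in2 = NOT true = false
G3 = G2 NAND G1 = false NAND false = true
G4 = G2 XNOR in1 = false XNOR false = true
G5 = G4 AND G1 = true AND false = false
G7 = G3 OR G4 OR G2 = true OR true OR false = true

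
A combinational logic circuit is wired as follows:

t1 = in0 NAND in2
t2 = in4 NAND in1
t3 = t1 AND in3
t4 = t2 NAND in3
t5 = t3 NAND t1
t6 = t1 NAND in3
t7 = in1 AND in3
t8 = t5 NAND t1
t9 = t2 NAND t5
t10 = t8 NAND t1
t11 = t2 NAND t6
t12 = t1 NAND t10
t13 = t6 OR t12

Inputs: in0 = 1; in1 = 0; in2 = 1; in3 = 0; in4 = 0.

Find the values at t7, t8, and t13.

t1 = in0 NAND in2 = 1 NAND 1 = 0
t3 = t1 AND in3 = 0 AND 0 = 0
t5 = t3 NAND t1 = 0 NAND 0 = 1
t6 = t1 NAND in3 = 0 NAND 0 = 1
t7 = in1 AND in3 = 0 AND 0 = 0
t8 = t5 NAND t1 = 1 NAND 0 = 1
t10 = t8 NAND t1 = 1 NAND 0 = 1
t12 = t1 NAND t10 = 0 NAND 1 = 1
t13 = t6 OR t12 = 1 OR 1 = 1

t7 = 0  t8 = 1  t13 = 1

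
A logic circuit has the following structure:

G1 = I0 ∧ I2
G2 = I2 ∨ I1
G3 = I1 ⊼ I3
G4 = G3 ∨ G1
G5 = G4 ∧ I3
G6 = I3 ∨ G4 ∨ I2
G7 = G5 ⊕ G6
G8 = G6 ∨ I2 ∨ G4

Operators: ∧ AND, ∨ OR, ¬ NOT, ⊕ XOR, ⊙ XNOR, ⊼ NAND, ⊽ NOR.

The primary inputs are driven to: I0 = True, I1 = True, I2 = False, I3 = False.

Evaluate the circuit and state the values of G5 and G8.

G1 = I0 AND I2 = True AND False = False
G3 = I1 NAND I3 = True NAND False = True
G4 = G3 OR G1 = True OR False = True
G5 = G4 AND I3 = True AND False = False
G6 = I3 OR G4 OR I2 = False OR True OR False = True
G8 = G6 OR I2 OR G4 = True OR False OR True = True

G5 = False  G8 = True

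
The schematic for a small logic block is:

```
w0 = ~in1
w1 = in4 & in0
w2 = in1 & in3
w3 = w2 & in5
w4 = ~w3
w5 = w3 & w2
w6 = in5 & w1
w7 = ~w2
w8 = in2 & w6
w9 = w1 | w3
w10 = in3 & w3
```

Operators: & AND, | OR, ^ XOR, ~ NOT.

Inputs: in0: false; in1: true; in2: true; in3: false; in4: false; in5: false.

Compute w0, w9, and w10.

w0 = false, w9 = false, w10 = false

w0 = NOT in1 = NOT true = false
w1 = in4 AND in0 = false AND false = false
w2 = in1 AND in3 = true AND false = false
w3 = w2 AND in5 = false AND false = false
w9 = w1 OR w3 = false OR false = false
w10 = in3 AND w3 = false AND false = false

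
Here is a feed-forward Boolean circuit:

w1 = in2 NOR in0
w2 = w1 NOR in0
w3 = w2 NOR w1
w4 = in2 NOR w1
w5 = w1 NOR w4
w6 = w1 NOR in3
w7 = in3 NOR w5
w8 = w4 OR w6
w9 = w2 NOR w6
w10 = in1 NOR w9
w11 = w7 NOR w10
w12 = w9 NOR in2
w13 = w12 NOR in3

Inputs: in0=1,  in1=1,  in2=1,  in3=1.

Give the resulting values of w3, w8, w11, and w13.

w1 = in2 NOR in0 = 1 NOR 1 = 0
w2 = w1 NOR in0 = 0 NOR 1 = 0
w3 = w2 NOR w1 = 0 NOR 0 = 1
w4 = in2 NOR w1 = 1 NOR 0 = 0
w5 = w1 NOR w4 = 0 NOR 0 = 1
w6 = w1 NOR in3 = 0 NOR 1 = 0
w7 = in3 NOR w5 = 1 NOR 1 = 0
w8 = w4 OR w6 = 0 OR 0 = 0
w9 = w2 NOR w6 = 0 NOR 0 = 1
w10 = in1 NOR w9 = 1 NOR 1 = 0
w11 = w7 NOR w10 = 0 NOR 0 = 1
w12 = w9 NOR in2 = 1 NOR 1 = 0
w13 = w12 NOR in3 = 0 NOR 1 = 0

w3 = 1, w8 = 0, w11 = 1, w13 = 0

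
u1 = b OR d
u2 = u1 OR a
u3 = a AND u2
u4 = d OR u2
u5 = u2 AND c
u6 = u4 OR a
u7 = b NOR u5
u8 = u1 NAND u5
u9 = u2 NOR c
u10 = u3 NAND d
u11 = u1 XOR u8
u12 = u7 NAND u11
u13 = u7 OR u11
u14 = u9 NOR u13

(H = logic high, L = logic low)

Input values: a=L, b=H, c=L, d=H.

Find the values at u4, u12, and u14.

u1 = b OR d = H OR H = H
u2 = u1 OR a = H OR L = H
u4 = d OR u2 = H OR H = H
u5 = u2 AND c = H AND L = L
u7 = b NOR u5 = H NOR L = L
u8 = u1 NAND u5 = H NAND L = H
u9 = u2 NOR c = H NOR L = L
u11 = u1 XOR u8 = H XOR H = L
u12 = u7 NAND u11 = L NAND L = H
u13 = u7 OR u11 = L OR L = L
u14 = u9 NOR u13 = L NOR L = H

u4 = H, u12 = H, u14 = H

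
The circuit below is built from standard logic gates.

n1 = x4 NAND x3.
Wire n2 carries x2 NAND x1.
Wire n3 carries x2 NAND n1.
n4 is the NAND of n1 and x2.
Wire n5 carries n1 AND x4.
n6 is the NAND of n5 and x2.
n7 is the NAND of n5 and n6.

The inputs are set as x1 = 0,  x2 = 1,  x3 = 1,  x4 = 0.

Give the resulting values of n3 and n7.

n3 = 0  n7 = 1

n1 = x4 NAND x3 = 0 NAND 1 = 1
n3 = x2 NAND n1 = 1 NAND 1 = 0
n5 = n1 AND x4 = 1 AND 0 = 0
n6 = n5 NAND x2 = 0 NAND 1 = 1
n7 = n5 NAND n6 = 0 NAND 1 = 1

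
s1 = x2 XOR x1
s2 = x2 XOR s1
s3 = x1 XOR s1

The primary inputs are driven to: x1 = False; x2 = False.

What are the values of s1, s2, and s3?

s1 = False, s2 = False, s3 = False

s1 = x2 XOR x1 = False XOR False = False
s2 = x2 XOR s1 = False XOR False = False
s3 = x1 XOR s1 = False XOR False = False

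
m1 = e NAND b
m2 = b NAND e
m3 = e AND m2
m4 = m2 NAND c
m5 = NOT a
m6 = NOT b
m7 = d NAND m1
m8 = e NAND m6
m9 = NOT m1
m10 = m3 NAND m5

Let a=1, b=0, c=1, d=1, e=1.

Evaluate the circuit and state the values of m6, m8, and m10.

m6 = 1; m8 = 0; m10 = 1

m2 = b NAND e = 0 NAND 1 = 1
m3 = e AND m2 = 1 AND 1 = 1
m5 = NOT a = NOT 1 = 0
m6 = NOT b = NOT 0 = 1
m8 = e NAND m6 = 1 NAND 1 = 0
m10 = m3 NAND m5 = 1 NAND 0 = 1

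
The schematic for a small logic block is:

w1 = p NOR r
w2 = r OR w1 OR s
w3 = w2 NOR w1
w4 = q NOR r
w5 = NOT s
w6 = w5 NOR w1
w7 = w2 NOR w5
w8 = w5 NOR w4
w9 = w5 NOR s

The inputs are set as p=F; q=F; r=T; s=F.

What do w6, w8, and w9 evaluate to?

w6 = F; w8 = F; w9 = F

w1 = p NOR r = F NOR T = F
w4 = q NOR r = F NOR T = F
w5 = NOT s = NOT F = T
w6 = w5 NOR w1 = T NOR F = F
w8 = w5 NOR w4 = T NOR F = F
w9 = w5 NOR s = T NOR F = F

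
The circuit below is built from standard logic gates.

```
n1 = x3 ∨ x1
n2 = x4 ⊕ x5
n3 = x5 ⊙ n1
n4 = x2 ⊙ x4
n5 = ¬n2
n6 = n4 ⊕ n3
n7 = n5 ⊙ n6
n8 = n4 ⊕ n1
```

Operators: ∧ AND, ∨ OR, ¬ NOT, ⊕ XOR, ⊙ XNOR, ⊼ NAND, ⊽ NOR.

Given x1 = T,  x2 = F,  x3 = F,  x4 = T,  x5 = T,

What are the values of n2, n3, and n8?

n1 = x3 OR x1 = F OR T = T
n2 = x4 XOR x5 = T XOR T = F
n3 = x5 XNOR n1 = T XNOR T = T
n4 = x2 XNOR x4 = F XNOR T = F
n8 = n4 XOR n1 = F XOR T = T

n2 = F; n3 = T; n8 = T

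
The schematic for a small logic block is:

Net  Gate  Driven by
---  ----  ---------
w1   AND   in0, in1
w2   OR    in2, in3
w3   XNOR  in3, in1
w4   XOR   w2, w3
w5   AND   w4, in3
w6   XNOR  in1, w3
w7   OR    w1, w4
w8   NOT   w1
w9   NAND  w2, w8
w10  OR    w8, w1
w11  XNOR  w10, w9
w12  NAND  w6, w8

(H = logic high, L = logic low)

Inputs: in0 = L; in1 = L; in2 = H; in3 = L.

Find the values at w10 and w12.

w1 = in0 AND in1 = L AND L = L
w3 = in3 XNOR in1 = L XNOR L = H
w6 = in1 XNOR w3 = L XNOR H = L
w8 = NOT w1 = NOT L = H
w10 = w8 OR w1 = H OR L = H
w12 = w6 NAND w8 = L NAND H = H

w10 = H  w12 = H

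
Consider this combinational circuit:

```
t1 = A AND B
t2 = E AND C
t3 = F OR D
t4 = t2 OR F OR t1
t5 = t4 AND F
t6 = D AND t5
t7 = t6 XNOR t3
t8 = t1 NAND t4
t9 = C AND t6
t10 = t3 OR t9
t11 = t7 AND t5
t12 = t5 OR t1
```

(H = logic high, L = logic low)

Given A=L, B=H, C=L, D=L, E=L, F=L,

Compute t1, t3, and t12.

t1 = L, t3 = L, t12 = L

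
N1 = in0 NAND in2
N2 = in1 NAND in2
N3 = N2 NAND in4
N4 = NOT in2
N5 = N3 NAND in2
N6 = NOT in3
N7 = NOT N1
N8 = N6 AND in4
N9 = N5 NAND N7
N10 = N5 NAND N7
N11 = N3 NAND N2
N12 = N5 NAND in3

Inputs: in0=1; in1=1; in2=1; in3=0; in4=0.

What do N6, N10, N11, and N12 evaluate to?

N6 = 1; N10 = 1; N11 = 1; N12 = 1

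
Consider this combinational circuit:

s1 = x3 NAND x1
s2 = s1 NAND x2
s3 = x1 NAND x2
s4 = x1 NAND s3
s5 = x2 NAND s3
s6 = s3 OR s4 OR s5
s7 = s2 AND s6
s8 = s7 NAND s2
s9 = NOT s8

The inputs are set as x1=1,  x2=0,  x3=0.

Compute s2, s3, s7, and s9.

s1 = x3 NAND x1 = 0 NAND 1 = 1
s2 = s1 NAND x2 = 1 NAND 0 = 1
s3 = x1 NAND x2 = 1 NAND 0 = 1
s4 = x1 NAND s3 = 1 NAND 1 = 0
s5 = x2 NAND s3 = 0 NAND 1 = 1
s6 = s3 OR s4 OR s5 = 1 OR 0 OR 1 = 1
s7 = s2 AND s6 = 1 AND 1 = 1
s8 = s7 NAND s2 = 1 NAND 1 = 0
s9 = NOT s8 = NOT 0 = 1

s2 = 1, s3 = 1, s7 = 1, s9 = 1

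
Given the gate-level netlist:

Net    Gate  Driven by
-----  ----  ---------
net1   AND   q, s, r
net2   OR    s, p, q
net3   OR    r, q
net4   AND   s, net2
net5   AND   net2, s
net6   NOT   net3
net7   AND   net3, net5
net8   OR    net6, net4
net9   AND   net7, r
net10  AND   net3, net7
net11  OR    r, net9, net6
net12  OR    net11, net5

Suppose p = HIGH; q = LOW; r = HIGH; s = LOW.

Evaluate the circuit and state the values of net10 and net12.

net2 = s OR p OR q = LOW OR HIGH OR LOW = HIGH
net3 = r OR q = HIGH OR LOW = HIGH
net5 = net2 AND s = HIGH AND LOW = LOW
net6 = NOT net3 = NOT HIGH = LOW
net7 = net3 AND net5 = HIGH AND LOW = LOW
net9 = net7 AND r = LOW AND HIGH = LOW
net10 = net3 AND net7 = HIGH AND LOW = LOW
net11 = r OR net9 OR net6 = HIGH OR LOW OR LOW = HIGH
net12 = net11 OR net5 = HIGH OR LOW = HIGH

net10 = LOW, net12 = HIGH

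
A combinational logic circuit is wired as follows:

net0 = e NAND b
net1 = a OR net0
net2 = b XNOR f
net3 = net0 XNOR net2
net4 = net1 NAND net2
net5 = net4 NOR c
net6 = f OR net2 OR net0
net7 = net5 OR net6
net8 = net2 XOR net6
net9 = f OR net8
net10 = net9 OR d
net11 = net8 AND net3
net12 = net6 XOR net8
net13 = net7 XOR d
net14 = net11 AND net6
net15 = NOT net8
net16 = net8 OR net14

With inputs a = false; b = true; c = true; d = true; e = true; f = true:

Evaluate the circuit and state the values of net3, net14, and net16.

net3 = false  net14 = false  net16 = false

net0 = e NAND b = true NAND true = false
net2 = b XNOR f = true XNOR true = true
net3 = net0 XNOR net2 = false XNOR true = false
net6 = f OR net2 OR net0 = true OR true OR false = true
net8 = net2 XOR net6 = true XOR true = false
net11 = net8 AND net3 = false AND false = false
net14 = net11 AND net6 = false AND true = false
net16 = net8 OR net14 = false OR false = false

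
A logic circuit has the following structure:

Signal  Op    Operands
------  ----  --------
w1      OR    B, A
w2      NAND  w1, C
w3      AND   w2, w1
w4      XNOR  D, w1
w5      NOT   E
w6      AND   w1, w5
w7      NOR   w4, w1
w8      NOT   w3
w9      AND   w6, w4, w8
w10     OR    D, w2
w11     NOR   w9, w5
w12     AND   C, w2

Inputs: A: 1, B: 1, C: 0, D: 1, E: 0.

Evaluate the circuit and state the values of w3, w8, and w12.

w1 = B OR A = 1 OR 1 = 1
w2 = w1 NAND C = 1 NAND 0 = 1
w3 = w2 AND w1 = 1 AND 1 = 1
w8 = NOT w3 = NOT 1 = 0
w12 = C AND w2 = 0 AND 1 = 0

w3 = 1; w8 = 0; w12 = 0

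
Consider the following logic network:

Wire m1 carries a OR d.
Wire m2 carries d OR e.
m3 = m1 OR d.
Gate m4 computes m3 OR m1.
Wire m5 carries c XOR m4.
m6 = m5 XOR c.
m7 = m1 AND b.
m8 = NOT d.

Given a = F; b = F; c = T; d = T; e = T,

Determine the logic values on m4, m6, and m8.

m1 = a OR d = F OR T = T
m3 = m1 OR d = T OR T = T
m4 = m3 OR m1 = T OR T = T
m5 = c XOR m4 = T XOR T = F
m6 = m5 XOR c = F XOR T = T
m8 = NOT d = NOT T = F

m4 = T, m6 = T, m8 = F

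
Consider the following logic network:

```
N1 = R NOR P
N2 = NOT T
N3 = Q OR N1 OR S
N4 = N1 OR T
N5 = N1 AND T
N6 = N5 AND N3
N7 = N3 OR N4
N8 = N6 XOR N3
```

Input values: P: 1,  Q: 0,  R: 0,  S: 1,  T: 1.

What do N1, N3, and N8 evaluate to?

N1 = R NOR P = 0 NOR 1 = 0
N3 = Q OR N1 OR S = 0 OR 0 OR 1 = 1
N5 = N1 AND T = 0 AND 1 = 0
N6 = N5 AND N3 = 0 AND 1 = 0
N8 = N6 XOR N3 = 0 XOR 1 = 1

N1 = 0, N3 = 1, N8 = 1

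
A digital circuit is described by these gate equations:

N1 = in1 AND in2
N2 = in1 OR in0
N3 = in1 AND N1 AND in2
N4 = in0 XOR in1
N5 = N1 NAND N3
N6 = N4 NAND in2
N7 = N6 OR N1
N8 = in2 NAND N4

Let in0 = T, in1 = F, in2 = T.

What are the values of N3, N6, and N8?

N3 = F; N6 = F; N8 = F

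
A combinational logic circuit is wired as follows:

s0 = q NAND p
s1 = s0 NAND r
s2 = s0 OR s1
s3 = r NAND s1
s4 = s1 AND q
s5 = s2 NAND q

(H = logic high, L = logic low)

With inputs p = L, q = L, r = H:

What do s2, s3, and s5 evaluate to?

s2 = H, s3 = H, s5 = H

s0 = q NAND p = L NAND L = H
s1 = s0 NAND r = H NAND H = L
s2 = s0 OR s1 = H OR L = H
s3 = r NAND s1 = H NAND L = H
s5 = s2 NAND q = H NAND L = H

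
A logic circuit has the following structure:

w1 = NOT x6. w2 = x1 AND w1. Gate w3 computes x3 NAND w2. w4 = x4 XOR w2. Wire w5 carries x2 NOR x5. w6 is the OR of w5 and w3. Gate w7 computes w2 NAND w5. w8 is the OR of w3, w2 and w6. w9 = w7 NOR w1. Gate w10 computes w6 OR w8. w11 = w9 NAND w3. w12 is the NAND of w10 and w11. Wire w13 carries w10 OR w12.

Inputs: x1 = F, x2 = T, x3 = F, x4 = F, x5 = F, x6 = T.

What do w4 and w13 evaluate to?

w4 = F, w13 = T

w1 = NOT x6 = NOT T = F
w2 = x1 AND w1 = F AND F = F
w3 = x3 NAND w2 = F NAND F = T
w4 = x4 XOR w2 = F XOR F = F
w5 = x2 NOR x5 = T NOR F = F
w6 = w5 OR w3 = F OR T = T
w7 = w2 NAND w5 = F NAND F = T
w8 = w3 OR w2 OR w6 = T OR F OR T = T
w9 = w7 NOR w1 = T NOR F = F
w10 = w6 OR w8 = T OR T = T
w11 = w9 NAND w3 = F NAND T = T
w12 = w10 NAND w11 = T NAND T = F
w13 = w10 OR w12 = T OR F = T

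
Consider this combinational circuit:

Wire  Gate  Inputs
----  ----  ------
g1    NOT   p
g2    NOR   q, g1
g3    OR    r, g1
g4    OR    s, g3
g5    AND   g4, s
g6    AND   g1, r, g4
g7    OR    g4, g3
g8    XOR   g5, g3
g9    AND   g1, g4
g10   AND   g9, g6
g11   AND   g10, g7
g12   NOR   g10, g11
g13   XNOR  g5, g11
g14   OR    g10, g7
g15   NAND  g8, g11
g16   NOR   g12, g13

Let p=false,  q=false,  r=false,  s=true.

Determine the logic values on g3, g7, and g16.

g3 = true; g7 = true; g16 = false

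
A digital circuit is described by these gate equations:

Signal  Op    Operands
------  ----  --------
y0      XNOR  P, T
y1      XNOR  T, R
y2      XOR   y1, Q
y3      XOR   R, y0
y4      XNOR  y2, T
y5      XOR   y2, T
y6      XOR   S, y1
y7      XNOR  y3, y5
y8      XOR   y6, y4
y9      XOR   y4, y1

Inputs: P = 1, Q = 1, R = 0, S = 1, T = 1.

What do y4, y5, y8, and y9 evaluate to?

y1 = T XNOR R = 1 XNOR 0 = 0
y2 = y1 XOR Q = 0 XOR 1 = 1
y4 = y2 XNOR T = 1 XNOR 1 = 1
y5 = y2 XOR T = 1 XOR 1 = 0
y6 = S XOR y1 = 1 XOR 0 = 1
y8 = y6 XOR y4 = 1 XOR 1 = 0
y9 = y4 XOR y1 = 1 XOR 0 = 1

y4 = 1; y5 = 0; y8 = 0; y9 = 1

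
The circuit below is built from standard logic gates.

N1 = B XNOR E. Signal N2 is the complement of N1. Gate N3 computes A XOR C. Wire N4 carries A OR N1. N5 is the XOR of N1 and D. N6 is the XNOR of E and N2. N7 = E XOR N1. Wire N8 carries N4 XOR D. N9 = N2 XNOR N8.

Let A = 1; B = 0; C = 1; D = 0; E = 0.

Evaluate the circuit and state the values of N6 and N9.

N1 = B XNOR E = 0 XNOR 0 = 1
N2 = NOT N1 = NOT 1 = 0
N4 = A OR N1 = 1 OR 1 = 1
N6 = E XNOR N2 = 0 XNOR 0 = 1
N8 = N4 XOR D = 1 XOR 0 = 1
N9 = N2 XNOR N8 = 0 XNOR 1 = 0

N6 = 1, N9 = 0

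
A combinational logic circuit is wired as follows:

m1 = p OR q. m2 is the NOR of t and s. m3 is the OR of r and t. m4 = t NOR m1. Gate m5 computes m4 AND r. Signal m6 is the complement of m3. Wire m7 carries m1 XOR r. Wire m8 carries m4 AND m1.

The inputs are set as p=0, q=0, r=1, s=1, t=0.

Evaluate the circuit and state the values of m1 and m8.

m1 = p OR q = 0 OR 0 = 0
m4 = t NOR m1 = 0 NOR 0 = 1
m8 = m4 AND m1 = 1 AND 0 = 0

m1 = 0; m8 = 0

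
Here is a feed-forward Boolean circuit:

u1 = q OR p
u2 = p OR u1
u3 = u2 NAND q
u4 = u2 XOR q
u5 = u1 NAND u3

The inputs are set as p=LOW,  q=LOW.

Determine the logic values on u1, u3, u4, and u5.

u1 = LOW  u3 = HIGH  u4 = LOW  u5 = HIGH

u1 = q OR p = LOW OR LOW = LOW
u2 = p OR u1 = LOW OR LOW = LOW
u3 = u2 NAND q = LOW NAND LOW = HIGH
u4 = u2 XOR q = LOW XOR LOW = LOW
u5 = u1 NAND u3 = LOW NAND HIGH = HIGH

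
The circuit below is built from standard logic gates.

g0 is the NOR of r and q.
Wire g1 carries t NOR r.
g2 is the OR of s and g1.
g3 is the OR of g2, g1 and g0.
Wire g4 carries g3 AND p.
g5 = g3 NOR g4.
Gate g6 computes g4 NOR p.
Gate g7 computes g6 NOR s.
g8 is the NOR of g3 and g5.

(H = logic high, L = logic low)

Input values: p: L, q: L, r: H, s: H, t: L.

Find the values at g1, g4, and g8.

g1 = L, g4 = L, g8 = L

g0 = r NOR q = H NOR L = L
g1 = t NOR r = L NOR H = L
g2 = s OR g1 = H OR L = H
g3 = g2 OR g1 OR g0 = H OR L OR L = H
g4 = g3 AND p = H AND L = L
g5 = g3 NOR g4 = H NOR L = L
g8 = g3 NOR g5 = H NOR L = L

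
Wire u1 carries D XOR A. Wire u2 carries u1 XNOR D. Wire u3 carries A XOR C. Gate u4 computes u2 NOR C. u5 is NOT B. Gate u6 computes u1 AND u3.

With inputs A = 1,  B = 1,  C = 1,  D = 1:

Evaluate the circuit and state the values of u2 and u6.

u2 = 0  u6 = 0

u1 = D XOR A = 1 XOR 1 = 0
u2 = u1 XNOR D = 0 XNOR 1 = 0
u3 = A XOR C = 1 XOR 1 = 0
u6 = u1 AND u3 = 0 AND 0 = 0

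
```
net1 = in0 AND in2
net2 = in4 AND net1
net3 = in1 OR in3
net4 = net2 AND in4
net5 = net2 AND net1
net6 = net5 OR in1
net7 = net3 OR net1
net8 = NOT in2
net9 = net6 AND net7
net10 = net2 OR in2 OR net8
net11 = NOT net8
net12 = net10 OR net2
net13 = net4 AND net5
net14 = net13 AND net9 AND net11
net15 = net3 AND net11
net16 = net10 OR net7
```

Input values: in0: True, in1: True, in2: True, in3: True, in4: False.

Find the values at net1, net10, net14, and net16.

net1 = True, net10 = True, net14 = False, net16 = True

net1 = in0 AND in2 = True AND True = True
net2 = in4 AND net1 = False AND True = False
net3 = in1 OR in3 = True OR True = True
net4 = net2 AND in4 = False AND False = False
net5 = net2 AND net1 = False AND True = False
net6 = net5 OR in1 = False OR True = True
net7 = net3 OR net1 = True OR True = True
net8 = NOT in2 = NOT True = False
net9 = net6 AND net7 = True AND True = True
net10 = net2 OR in2 OR net8 = False OR True OR False = True
net11 = NOT net8 = NOT False = True
net13 = net4 AND net5 = False AND False = False
net14 = net13 AND net9 AND net11 = False AND True AND True = False
net16 = net10 OR net7 = True OR True = True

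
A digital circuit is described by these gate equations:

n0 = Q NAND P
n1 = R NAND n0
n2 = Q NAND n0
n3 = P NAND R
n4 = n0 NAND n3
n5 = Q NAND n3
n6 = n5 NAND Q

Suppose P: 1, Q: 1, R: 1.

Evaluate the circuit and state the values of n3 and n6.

n3 = 0, n6 = 0

n3 = P NAND R = 1 NAND 1 = 0
n5 = Q NAND n3 = 1 NAND 0 = 1
n6 = n5 NAND Q = 1 NAND 1 = 0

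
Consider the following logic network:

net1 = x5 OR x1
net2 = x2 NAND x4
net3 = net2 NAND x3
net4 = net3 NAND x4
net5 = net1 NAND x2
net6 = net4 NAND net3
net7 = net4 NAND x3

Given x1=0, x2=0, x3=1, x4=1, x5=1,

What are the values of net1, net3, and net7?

net1 = 1; net3 = 0; net7 = 0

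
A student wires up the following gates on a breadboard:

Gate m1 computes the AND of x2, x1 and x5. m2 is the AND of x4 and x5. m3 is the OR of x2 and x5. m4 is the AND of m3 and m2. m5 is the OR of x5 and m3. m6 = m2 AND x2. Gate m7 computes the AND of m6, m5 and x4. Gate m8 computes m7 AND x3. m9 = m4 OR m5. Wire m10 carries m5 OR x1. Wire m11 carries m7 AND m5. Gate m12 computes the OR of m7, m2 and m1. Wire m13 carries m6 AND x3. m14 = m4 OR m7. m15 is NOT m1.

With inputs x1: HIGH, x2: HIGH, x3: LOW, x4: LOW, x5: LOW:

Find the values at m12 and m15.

m12 = LOW, m15 = HIGH

m1 = x2 AND x1 AND x5 = HIGH AND HIGH AND LOW = LOW
m2 = x4 AND x5 = LOW AND LOW = LOW
m3 = x2 OR x5 = HIGH OR LOW = HIGH
m5 = x5 OR m3 = LOW OR HIGH = HIGH
m6 = m2 AND x2 = LOW AND HIGH = LOW
m7 = m6 AND m5 AND x4 = LOW AND HIGH AND LOW = LOW
m12 = m7 OR m2 OR m1 = LOW OR LOW OR LOW = LOW
m15 = NOT m1 = NOT LOW = HIGH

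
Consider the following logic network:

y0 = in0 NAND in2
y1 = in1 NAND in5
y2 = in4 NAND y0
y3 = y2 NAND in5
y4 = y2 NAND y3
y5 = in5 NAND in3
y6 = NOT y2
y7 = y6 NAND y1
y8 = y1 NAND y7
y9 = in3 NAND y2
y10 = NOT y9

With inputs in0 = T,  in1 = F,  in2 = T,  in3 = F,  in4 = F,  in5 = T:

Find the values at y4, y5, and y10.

y0 = in0 NAND in2 = T NAND T = F
y2 = in4 NAND y0 = F NAND F = T
y3 = y2 NAND in5 = T NAND T = F
y4 = y2 NAND y3 = T NAND F = T
y5 = in5 NAND in3 = T NAND F = T
y9 = in3 NAND y2 = F NAND T = T
y10 = NOT y9 = NOT T = F

y4 = T, y5 = T, y10 = F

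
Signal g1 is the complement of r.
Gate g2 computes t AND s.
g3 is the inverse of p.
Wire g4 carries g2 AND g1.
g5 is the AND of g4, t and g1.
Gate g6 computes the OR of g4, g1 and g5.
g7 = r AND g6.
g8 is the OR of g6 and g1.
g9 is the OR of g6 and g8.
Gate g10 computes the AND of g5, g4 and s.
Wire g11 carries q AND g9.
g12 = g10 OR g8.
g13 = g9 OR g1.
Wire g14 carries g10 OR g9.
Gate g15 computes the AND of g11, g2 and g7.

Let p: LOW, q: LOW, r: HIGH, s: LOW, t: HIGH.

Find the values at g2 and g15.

g1 = NOT r = NOT HIGH = LOW
g2 = t AND s = HIGH AND LOW = LOW
g4 = g2 AND g1 = LOW AND LOW = LOW
g5 = g4 AND t AND g1 = LOW AND HIGH AND LOW = LOW
g6 = g4 OR g1 OR g5 = LOW OR LOW OR LOW = LOW
g7 = r AND g6 = HIGH AND LOW = LOW
g8 = g6 OR g1 = LOW OR LOW = LOW
g9 = g6 OR g8 = LOW OR LOW = LOW
g11 = q AND g9 = LOW AND LOW = LOW
g15 = g11 AND g2 AND g7 = LOW AND LOW AND LOW = LOW

g2 = LOW, g15 = LOW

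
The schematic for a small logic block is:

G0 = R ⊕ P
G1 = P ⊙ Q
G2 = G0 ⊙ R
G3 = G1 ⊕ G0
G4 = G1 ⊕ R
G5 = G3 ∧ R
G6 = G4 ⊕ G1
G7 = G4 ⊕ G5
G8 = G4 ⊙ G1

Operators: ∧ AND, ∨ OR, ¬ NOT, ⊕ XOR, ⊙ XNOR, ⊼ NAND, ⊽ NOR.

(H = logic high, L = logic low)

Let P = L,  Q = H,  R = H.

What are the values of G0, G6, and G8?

G0 = R XOR P = H XOR L = H
G1 = P XNOR Q = L XNOR H = L
G4 = G1 XOR R = L XOR H = H
G6 = G4 XOR G1 = H XOR L = H
G8 = G4 XNOR G1 = H XNOR L = L

G0 = H; G6 = H; G8 = L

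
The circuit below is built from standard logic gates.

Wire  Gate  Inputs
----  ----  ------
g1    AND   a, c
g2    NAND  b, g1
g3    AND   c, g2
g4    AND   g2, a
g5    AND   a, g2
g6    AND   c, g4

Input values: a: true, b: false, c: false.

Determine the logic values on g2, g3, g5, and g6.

g2 = true; g3 = false; g5 = true; g6 = false

g1 = a AND c = true AND false = false
g2 = b NAND g1 = false NAND false = true
g3 = c AND g2 = false AND true = false
g4 = g2 AND a = true AND true = true
g5 = a AND g2 = true AND true = true
g6 = c AND g4 = false AND true = false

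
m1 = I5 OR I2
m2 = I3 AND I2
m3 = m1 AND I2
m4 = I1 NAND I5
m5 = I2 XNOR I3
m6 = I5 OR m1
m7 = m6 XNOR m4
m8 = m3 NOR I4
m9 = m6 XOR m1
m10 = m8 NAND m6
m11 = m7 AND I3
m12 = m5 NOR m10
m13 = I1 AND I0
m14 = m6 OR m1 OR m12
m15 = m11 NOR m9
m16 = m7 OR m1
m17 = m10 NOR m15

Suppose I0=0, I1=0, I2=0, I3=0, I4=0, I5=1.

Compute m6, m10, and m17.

m1 = I5 OR I2 = 1 OR 0 = 1
m3 = m1 AND I2 = 1 AND 0 = 0
m4 = I1 NAND I5 = 0 NAND 1 = 1
m6 = I5 OR m1 = 1 OR 1 = 1
m7 = m6 XNOR m4 = 1 XNOR 1 = 1
m8 = m3 NOR I4 = 0 NOR 0 = 1
m9 = m6 XOR m1 = 1 XOR 1 = 0
m10 = m8 NAND m6 = 1 NAND 1 = 0
m11 = m7 AND I3 = 1 AND 0 = 0
m15 = m11 NOR m9 = 0 NOR 0 = 1
m17 = m10 NOR m15 = 0 NOR 1 = 0

m6 = 1  m10 = 0  m17 = 0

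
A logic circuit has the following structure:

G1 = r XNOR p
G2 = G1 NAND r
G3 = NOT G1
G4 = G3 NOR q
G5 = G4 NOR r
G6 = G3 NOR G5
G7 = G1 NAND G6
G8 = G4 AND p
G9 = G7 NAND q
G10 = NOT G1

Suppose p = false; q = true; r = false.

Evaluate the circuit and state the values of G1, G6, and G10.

G1 = true, G6 = false, G10 = false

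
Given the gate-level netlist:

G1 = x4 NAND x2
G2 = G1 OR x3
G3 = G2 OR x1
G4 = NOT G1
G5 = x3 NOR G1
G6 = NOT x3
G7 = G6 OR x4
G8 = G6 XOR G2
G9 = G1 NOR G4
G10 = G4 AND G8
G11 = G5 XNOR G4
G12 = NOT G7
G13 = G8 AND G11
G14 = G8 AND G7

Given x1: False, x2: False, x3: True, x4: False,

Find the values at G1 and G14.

G1 = x4 NAND x2 = False NAND False = True
G2 = G1 OR x3 = True OR True = True
G6 = NOT x3 = NOT True = False
G7 = G6 OR x4 = False OR False = False
G8 = G6 XOR G2 = False XOR True = True
G14 = G8 AND G7 = True AND False = False

G1 = True, G14 = False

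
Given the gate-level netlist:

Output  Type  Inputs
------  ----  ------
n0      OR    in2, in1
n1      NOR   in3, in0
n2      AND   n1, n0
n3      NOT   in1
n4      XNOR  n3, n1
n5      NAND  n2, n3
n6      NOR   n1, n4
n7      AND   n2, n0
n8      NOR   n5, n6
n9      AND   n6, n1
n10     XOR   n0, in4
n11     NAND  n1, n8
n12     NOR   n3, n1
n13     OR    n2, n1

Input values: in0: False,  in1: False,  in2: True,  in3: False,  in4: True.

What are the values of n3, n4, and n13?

n0 = in2 OR in1 = True OR False = True
n1 = in3 NOR in0 = False NOR False = True
n2 = n1 AND n0 = True AND True = True
n3 = NOT in1 = NOT False = True
n4 = n3 XNOR n1 = True XNOR True = True
n13 = n2 OR n1 = True OR True = True

n3 = True, n4 = True, n13 = True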